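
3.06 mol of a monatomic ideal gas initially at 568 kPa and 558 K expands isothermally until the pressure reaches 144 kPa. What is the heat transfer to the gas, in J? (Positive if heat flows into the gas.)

19500 J

V₁ = nRT₁/P₁ = 3.06×8.314×558/568 = 25.0 L.
Isothermal: T stays 558 K; PV = const ⇒ V₂ = 98.6 L, P₂ = 144 kPa.
ΔU = 0 (ideal gas, T constant).
W = nRT ln(V₂/V₁) = 3.06×8.314×558×ln(3.94) = 19500 J.
Q = ΔU + W = 19500 J.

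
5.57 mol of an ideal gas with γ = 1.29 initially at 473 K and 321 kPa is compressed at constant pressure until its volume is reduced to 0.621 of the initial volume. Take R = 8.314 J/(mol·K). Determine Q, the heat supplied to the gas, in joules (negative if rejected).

V₁ = nRT₁/P₁ = 5.57×8.314×473/321 = 68.2 L.
Isobaric: P stays 321 kPa; V/T = const ⇒ T₂ = 294 K, V₂ = 42.4 L.
W = PΔV = 321×(42.4−68.2) kPa·L = -8300 J.
ΔU = nCvΔT = 5.57×28.7×(294−473) = -28600 J.
Q = ΔU + W = nCpΔT = -36900 J.

-36900 J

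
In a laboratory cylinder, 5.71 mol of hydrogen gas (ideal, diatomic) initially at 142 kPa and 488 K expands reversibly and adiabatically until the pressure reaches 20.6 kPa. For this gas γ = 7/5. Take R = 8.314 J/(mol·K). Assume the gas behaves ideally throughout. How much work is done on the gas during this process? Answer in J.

-24600 J

V₁ = nRT₁/P₁ = 5.71×8.314×488/142 = 163 L.
Adiabatic: T₂/T₁ = (P₂/P₁)^((γ−1)/γ) ⇒ T₂ = 488×(0.145)^0.286 = 281 K; V₂ = 648 L.
ΔU = nCvΔT = 5.71×20.8×(281−488) = -24600 J.
Q = 0 for an adiabatic process, so W = −ΔU = 24600 J.
Work done on the gas = −W_by = -24600 J.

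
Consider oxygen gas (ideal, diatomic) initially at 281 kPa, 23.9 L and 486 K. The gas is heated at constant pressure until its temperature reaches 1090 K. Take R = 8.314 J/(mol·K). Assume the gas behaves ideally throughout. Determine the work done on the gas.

n = P₁V₁/(RT₁) = 281×23.9/(8.314×486) = 1.66 mol.
Isobaric: P stays 281 kPa; V/T = const ⇒ T₂ = 1090 K, V₂ = 53.6 L.
W = PΔV = 281×(53.6−23.9) kPa·L = 8350 J.
Work done on the gas = −W_by = -8350 J.

-8350 J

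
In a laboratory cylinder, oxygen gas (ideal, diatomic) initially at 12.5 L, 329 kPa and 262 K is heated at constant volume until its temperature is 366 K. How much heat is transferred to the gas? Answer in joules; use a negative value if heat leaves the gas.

n = P₁V₁/(RT₁) = 329×12.5/(8.314×262) = 1.89 mol.
Isochoric: V stays 12.5 L; P/T = const ⇒ T₂ = 366 K, P₂ = 460 kPa.
W = 0 (no volume change).
ΔU = nCvΔT = 1.89×20.8×(366−262) = 4080 J.
Q = ΔU = 4080 J.

4080 J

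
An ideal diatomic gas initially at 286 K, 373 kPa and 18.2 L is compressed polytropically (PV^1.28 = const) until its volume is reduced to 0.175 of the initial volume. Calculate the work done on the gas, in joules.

15300 J

n = P₁V₁/(RT₁) = 373×18.2/(8.314×286) = 2.85 mol.
Polytropic n=1.28: T₂ = T₁(V₁/V₂)^(n−1) = 286×(5.71)^0.28 = 466 K; P₂ = P₁(V₁/V₂)^n = 3470 kPa.
W = (P₁V₁−P₂V₂)/(n−1) = (373×18.2−3470×3.18)/0.28 = -15300 J.
Work done on the gas = −W_by = 15300 J.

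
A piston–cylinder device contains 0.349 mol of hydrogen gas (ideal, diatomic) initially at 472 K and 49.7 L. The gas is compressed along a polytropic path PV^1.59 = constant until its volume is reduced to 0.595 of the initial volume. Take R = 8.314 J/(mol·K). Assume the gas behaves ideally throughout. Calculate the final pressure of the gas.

P₁ = nRT₁/V₁ = 0.349×8.314×472/49.7 = 27.6 kPa.
Polytropic n=1.59: T₂ = T₁(V₁/V₂)^(n−1) = 472×(1.68)^0.59 = 641 K; P₂ = P₁(V₁/V₂)^n = 62.9 kPa.

62.9 kPa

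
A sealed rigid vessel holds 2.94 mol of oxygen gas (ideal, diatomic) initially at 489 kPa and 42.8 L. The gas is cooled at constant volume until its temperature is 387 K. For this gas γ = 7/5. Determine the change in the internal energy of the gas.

-28700 J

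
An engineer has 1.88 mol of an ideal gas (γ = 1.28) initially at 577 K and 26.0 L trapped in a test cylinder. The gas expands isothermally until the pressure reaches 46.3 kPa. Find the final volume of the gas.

195 L

P₁ = nRT₁/V₁ = 1.88×8.314×577/26.0 = 347 kPa.
Isothermal: T stays 577 K; PV = const ⇒ V₂ = 195 L, P₂ = 46.3 kPa.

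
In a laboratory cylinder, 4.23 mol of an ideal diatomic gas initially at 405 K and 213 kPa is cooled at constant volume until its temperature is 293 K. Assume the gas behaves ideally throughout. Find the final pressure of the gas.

154 kPa

V₁ = nRT₁/P₁ = 4.23×8.314×405/213 = 66.9 L.
Isochoric: V stays 66.9 L; P/T = const ⇒ T₂ = 293 K, P₂ = 154 kPa.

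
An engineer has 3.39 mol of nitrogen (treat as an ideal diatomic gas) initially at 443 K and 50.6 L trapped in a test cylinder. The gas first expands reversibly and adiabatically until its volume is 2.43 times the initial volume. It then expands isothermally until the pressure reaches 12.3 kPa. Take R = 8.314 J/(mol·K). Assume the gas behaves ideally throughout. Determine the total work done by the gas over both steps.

24700 J

P₁ = nRT₁/V₁ = 3.39×8.314×443/50.6 = 247 kPa.
Step 1 — Adiabatic: TV^(γ−1) = const ⇒ T₂ = 443×(0.412)^0.400 = 311 K; PV^γ = const ⇒ P₂ = 71.2 kPa.
ΔU = nCvΔT = 3.39×20.8×(311−443) = -9330 J.
Q = 0 for an adiabatic process, so W = −ΔU = 9330 J.
State after step 1: P = 71.2 kPa, V = 123 L, T = 311 K.
Step 2 — Isothermal: T stays 311 K; PV = const ⇒ V₂ = 712 L, P₂ = 12.3 kPa.
ΔU = 0 (ideal gas, T constant).
W = nRT ln(V₂/V₁) = 3.39×8.314×311×ln(5.79) = 15400 J.
Q = ΔU + W = 15400 J.
Net over both steps: W = 24700 J, Q = 15400 J, ΔU = -9330 J.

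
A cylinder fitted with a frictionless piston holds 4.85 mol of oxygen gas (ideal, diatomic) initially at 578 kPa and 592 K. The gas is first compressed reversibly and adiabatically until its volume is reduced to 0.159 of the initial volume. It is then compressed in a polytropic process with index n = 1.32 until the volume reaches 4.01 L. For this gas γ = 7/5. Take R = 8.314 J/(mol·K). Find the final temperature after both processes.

1450 K

V₁ = nRT₁/P₁ = 4.85×8.314×592/578 = 41.3 L.
Step 1 — Adiabatic: TV^(γ−1) = const ⇒ T₂ = 592×(6.29)^0.400 = 1240 K; PV^γ = const ⇒ P₂ = 7590 kPa.
ΔU = nCvΔT = 4.85×20.8×(1240−592) = 64800 J.
Q = 0 for an adiabatic process, so W = −ΔU = -64800 J.
State after step 1: P = 7590 kPa, V = 6.57 L, T = 1240 K.
Step 2 — Polytropic n=1.32: T₂ = T₁(V₁/V₂)^(n−1) = 1240×(1.64)^0.32 = 1450 K; P₂ = P₁(V₁/V₂)^n = 14500 kPa.
W = (P₁V₁−P₂V₂)/(n−1) = (7590×6.57−14500×4.01)/0.32 = -26600 J.
ΔU = nCvΔT = 4.85×20.8×(1450−1240) = 21300 J.
Q = ΔU + W = -5320 J.
Net over both steps: W = -91500 J, Q = -5320 J, ΔU = 86100 J.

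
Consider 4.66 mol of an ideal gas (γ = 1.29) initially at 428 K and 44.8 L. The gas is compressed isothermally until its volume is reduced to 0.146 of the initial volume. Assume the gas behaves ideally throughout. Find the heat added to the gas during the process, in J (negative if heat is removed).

P₁ = nRT₁/V₁ = 4.66×8.314×428/44.8 = 370 kPa.
Isothermal: T stays 428 K; PV = const ⇒ V₂ = 6.54 L, P₂ = 2540 kPa.
ΔU = 0 (ideal gas, T constant).
W = nRT ln(V₂/V₁) = 4.66×8.314×428×ln(0.146) = -31900 J.
Q = ΔU + W = -31900 J.

-31900 J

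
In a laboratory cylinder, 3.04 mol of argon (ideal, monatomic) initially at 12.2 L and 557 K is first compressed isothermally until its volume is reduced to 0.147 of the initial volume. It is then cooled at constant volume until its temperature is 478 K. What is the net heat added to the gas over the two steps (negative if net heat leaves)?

P₁ = nRT₁/V₁ = 3.04×8.314×557/12.2 = 1150 kPa.
Step 1 — Isothermal: T stays 557 K; PV = const ⇒ V₂ = 1.79 L, P₂ = 7850 kPa.
ΔU = 0 (ideal gas, T constant).
W = nRT ln(V₂/V₁) = 3.04×8.314×557×ln(0.147) = -27000 J.
Q = ΔU + W = -27000 J.
State after step 1: P = 7850 kPa, V = 1.79 L, T = 557 K.
Step 2 — Isochoric: V stays 1.79 L; P/T = const ⇒ T₂ = 478 K, P₂ = 6740 kPa.
W = 0 (no volume change).
ΔU = nCvΔT = 3.04×12.5×(478−557) = -3000 J.
Q = ΔU = -3000 J.
Net over both steps: W = -27000 J, Q = -30000 J, ΔU = -3000 J.

-30000 J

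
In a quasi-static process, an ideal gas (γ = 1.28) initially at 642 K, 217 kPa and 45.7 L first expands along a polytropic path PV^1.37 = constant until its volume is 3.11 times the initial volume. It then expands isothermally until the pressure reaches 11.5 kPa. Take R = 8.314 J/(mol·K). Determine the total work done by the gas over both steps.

n = P₁V₁/(RT₁) = 217×45.7/(8.314×642) = 1.86 mol.
Step 1 — Polytropic n=1.37: T₂ = T₁(V₁/V₂)^(n−1) = 642×(0.322)^0.37 = 422 K; P₂ = P₁(V₁/V₂)^n = 45.9 kPa.
W = (P₁V₁−P₂V₂)/(n−1) = (217×45.7−45.9×142)/0.37 = 9190 J.
ΔU = nCvΔT = 1.86×29.7×(422−642) = -12100 J.
Q = ΔU + W = -2950 J.
State after step 1: P = 45.9 kPa, V = 142 L, T = 422 K.
Step 2 — Isothermal: T stays 422 K; PV = const ⇒ V₂ = 567 L, P₂ = 11.5 kPa.
ΔU = 0 (ideal gas, T constant).
W = nRT ln(V₂/V₁) = 1.86×8.314×422×ln(3.99) = 9010 J.
Q = ΔU + W = 9010 J.
Net over both steps: W = 18200 J, Q = 6060 J, ΔU = -12100 J.

18200 J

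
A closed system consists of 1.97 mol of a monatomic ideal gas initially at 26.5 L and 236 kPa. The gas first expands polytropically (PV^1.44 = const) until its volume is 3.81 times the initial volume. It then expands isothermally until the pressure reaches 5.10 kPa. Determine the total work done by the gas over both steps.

12900 J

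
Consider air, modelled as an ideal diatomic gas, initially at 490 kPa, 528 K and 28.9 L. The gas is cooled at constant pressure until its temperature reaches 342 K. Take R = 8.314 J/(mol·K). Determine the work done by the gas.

n = P₁V₁/(RT₁) = 490×28.9/(8.314×528) = 3.23 mol.
Isobaric: P stays 490 kPa; V/T = const ⇒ T₂ = 342 K, V₂ = 18.7 L.
W = PΔV = 490×(18.7−28.9) kPa·L = -4990 J.

-4990 J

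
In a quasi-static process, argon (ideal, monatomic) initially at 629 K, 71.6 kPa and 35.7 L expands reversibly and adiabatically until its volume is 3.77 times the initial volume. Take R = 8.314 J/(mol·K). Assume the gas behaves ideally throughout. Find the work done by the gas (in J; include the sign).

2250 J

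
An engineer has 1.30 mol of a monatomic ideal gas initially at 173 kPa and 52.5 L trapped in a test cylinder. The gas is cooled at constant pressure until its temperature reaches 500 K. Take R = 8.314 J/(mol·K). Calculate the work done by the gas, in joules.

-3680 J

T₁ = P₁V₁/(nR) = 173×52.5/(1.30×8.314) = 840 K.
Isobaric: P stays 173 kPa; V/T = const ⇒ T₂ = 500 K, V₂ = 31.2 L.
W = PΔV = 173×(31.2−52.5) kPa·L = -3680 J.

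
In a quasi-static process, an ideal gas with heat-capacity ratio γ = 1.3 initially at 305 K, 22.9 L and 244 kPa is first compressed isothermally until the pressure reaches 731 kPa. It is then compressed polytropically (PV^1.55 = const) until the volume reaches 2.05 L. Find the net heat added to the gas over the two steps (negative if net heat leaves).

n = P₁V₁/(RT₁) = 244×22.9/(8.314×305) = 2.20 mol.
Step 1 — Isothermal: T stays 305 K; PV = const ⇒ V₂ = 7.64 L, P₂ = 731 kPa.
ΔU = 0 (ideal gas, T constant).
W = nRT ln(V₂/V₁) = 2.20×8.314×305×ln(0.334) = -6130 J.
Q = ΔU + W = -6130 J.
State after step 1: P = 731 kPa, V = 7.64 L, T = 305 K.
Step 2 — Polytropic n=1.55: T₂ = T₁(V₁/V₂)^(n−1) = 305×(3.73)^0.55 = 629 K; P₂ = P₁(V₁/V₂)^n = 5620 kPa.
W = (P₁V₁−P₂V₂)/(n−1) = (731×7.64−5620×2.05)/0.55 = -10800 J.
ΔU = nCvΔT = 2.20×27.7×(629−305) = 19800 J.
Q = ΔU + W = 8990 J.
Net over both steps: W = -16900 J, Q = 2860 J, ΔU = 19800 J.

2860 J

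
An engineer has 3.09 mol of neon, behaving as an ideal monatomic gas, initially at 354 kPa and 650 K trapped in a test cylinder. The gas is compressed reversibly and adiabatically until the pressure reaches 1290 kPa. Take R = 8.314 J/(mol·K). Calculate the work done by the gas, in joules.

V₁ = nRT₁/P₁ = 3.09×8.314×650/354 = 47.2 L.
Adiabatic: T₂/T₁ = (P₂/P₁)^((γ−1)/γ) ⇒ T₂ = 650×(3.64)^0.400 = 1090 K; V₂ = 21.7 L.
ΔU = nCvΔT = 3.09×12.5×(1090−650) = 17000 J.
Q = 0 for an adiabatic process, so W = −ΔU = -17000 J.

-17000 J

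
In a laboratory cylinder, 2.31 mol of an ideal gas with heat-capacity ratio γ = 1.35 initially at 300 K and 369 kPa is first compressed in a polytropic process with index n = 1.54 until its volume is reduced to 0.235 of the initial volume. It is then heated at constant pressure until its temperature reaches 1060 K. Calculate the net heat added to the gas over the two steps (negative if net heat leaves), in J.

36800 J

V₁ = nRT₁/P₁ = 2.31×8.314×300/369 = 15.6 L.
Step 1 — Polytropic n=1.54: T₂ = T₁(V₁/V₂)^(n−1) = 300×(4.26)^0.54 = 656 K; P₂ = P₁(V₁/V₂)^n = 3430 kPa.
W = (P₁V₁−P₂V₂)/(n−1) = (369×15.6−3430×3.67)/0.54 = -12700 J.
ΔU = nCvΔT = 2.31×23.8×(656−300) = 19500 J.
Q = ΔU + W = 6870 J.
State after step 1: P = 3430 kPa, V = 3.67 L, T = 656 K.
Step 2 — Isobaric: P stays 3430 kPa; V/T = const ⇒ T₂ = 1060 K, V₂ = 5.93 L.
W = PΔV = 3430×(5.93−3.67) kPa·L = 7760 J.
ΔU = nCvΔT = 2.31×23.8×(1060−656) = 22200 J.
Q = ΔU + W = nCpΔT = 29900 J.
Net over both steps: W = -4890 J, Q = 36800 J, ΔU = 41700 J.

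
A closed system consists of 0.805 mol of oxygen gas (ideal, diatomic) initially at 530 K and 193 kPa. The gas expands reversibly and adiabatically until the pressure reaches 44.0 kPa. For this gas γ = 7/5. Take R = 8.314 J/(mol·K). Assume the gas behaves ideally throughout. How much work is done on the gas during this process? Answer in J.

-3060 J

V₁ = nRT₁/P₁ = 0.805×8.314×530/193 = 18.4 L.
Adiabatic: T₂/T₁ = (P₂/P₁)^((γ−1)/γ) ⇒ T₂ = 530×(0.228)^0.286 = 347 K; V₂ = 52.8 L.
ΔU = nCvΔT = 0.805×20.8×(347−530) = -3060 J.
Q = 0 for an adiabatic process, so W = −ΔU = 3060 J.
Work done on the gas = −W_by = -3060 J.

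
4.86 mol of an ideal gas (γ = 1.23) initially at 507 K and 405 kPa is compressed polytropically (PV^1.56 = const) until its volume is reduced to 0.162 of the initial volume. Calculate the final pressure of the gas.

V₁ = nRT₁/P₁ = 4.86×8.314×507/405 = 50.6 L.
Polytropic n=1.56: T₂ = T₁(V₁/V₂)^(n−1) = 507×(6.17)^0.56 = 1410 K; P₂ = P₁(V₁/V₂)^n = 6930 kPa.

6930 kPa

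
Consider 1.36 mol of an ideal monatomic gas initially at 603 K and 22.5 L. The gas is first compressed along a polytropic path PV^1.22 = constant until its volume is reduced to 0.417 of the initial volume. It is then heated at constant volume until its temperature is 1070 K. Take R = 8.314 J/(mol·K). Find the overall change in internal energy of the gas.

7920 J

P₁ = nRT₁/V₁ = 1.36×8.314×603/22.5 = 303 kPa.
Step 1 — Polytropic n=1.22: T₂ = T₁(V₁/V₂)^(n−1) = 603×(2.40)^0.22 = 731 K; P₂ = P₁(V₁/V₂)^n = 881 kPa.
W = (P₁V₁−P₂V₂)/(n−1) = (303×22.5−881×9.38)/0.22 = -6580 J.
ΔU = nCvΔT = 1.36×12.5×(731−603) = 2170 J.
Q = ΔU + W = -4410 J.
State after step 1: P = 881 kPa, V = 9.38 L, T = 731 K.
Step 2 — Isochoric: V stays 9.38 L; P/T = const ⇒ T₂ = 1070 K, P₂ = 1290 kPa.
W = 0 (no volume change).
ΔU = nCvΔT = 1.36×12.5×(1070−731) = 5750 J.
Q = ΔU = 5750 J.
Net over both steps: W = -6580 J, Q = 1340 J, ΔU = 7920 J.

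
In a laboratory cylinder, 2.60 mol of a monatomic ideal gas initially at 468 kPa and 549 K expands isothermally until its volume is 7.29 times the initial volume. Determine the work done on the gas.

V₁ = nRT₁/P₁ = 2.60×8.314×549/468 = 25.4 L.
Isothermal: T stays 549 K; PV = const ⇒ V₂ = 185 L, P₂ = 64.2 kPa.
W = nRT ln(V₂/V₁) = 2.60×8.314×549×ln(7.29) = 23600 J.
Work done on the gas = −W_by = -23600 J.

-23600 J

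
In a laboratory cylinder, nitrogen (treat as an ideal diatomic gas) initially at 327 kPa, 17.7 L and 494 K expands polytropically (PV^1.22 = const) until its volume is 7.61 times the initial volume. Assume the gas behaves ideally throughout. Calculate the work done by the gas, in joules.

n = P₁V₁/(RT₁) = 327×17.7/(8.314×494) = 1.41 mol.
Polytropic n=1.22: T₂ = T₁(V₁/V₂)^(n−1) = 494×(0.131)^0.22 = 316 K; P₂ = P₁(V₁/V₂)^n = 27.5 kPa.
W = (P₁V₁−P₂V₂)/(n−1) = (327×17.7−27.5×135)/0.22 = 9470 J.

9470 J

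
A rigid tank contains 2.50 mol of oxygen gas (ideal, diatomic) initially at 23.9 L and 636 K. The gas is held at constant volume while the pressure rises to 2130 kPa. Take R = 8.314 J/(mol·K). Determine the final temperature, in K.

P₁ = nRT₁/V₁ = 2.50×8.314×636/23.9 = 553 kPa.
Isochoric: V stays 23.9 L; P/T = const ⇒ T₂ = 2450 K, P₂ = 2130 kPa.

2450 K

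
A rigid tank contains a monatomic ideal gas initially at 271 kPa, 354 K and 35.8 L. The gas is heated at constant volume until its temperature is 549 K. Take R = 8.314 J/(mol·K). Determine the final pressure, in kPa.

420 kPa

Isochoric: V stays 35.8 L; P/T = const ⇒ T₂ = 549 K, P₂ = 420 kPa.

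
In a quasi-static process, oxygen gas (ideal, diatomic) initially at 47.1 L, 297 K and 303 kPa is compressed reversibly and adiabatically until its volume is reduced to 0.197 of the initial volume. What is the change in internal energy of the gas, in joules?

32700 J

n = P₁V₁/(RT₁) = 303×47.1/(8.314×297) = 5.78 mol.
Adiabatic: TV^(γ−1) = const ⇒ T₂ = 297×(5.08)^0.400 = 569 K; PV^γ = const ⇒ P₂ = 2950 kPa.
For an ideal gas ΔU = nCvΔT with Cv = (5/2)R = 20.8 J/(mol·K).
ΔU = 5.78×20.8×(569−297) = 32700 J.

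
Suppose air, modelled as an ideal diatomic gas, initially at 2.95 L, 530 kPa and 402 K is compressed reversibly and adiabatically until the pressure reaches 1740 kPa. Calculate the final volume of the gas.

Adiabatic: T₂/T₁ = (P₂/P₁)^((γ−1)/γ) ⇒ T₂ = 402×(3.28)^0.286 = 565 K; V₂ = 1.26 L.

1.26 L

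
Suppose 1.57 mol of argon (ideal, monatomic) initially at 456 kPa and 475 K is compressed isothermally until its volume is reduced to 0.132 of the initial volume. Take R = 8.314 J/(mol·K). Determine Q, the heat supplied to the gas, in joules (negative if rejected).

-12600 J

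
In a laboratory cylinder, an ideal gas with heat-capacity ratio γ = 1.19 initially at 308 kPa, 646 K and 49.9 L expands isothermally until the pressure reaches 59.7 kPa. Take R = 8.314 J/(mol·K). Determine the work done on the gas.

-25200 J

n = P₁V₁/(RT₁) = 308×49.9/(8.314×646) = 2.86 mol.
Isothermal: T stays 646 K; PV = const ⇒ V₂ = 257 L, P₂ = 59.7 kPa.
W = nRT ln(V₂/V₁) = 2.86×8.314×646×ln(5.16) = 25200 J.
Work done on the gas = −W_by = -25200 J.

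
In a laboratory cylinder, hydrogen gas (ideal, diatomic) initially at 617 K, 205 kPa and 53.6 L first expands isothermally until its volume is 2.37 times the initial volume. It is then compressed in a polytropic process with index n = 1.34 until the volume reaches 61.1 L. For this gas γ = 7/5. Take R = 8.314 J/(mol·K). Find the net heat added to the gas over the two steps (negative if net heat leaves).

8110 J

n = P₁V₁/(RT₁) = 205×53.6/(8.314×617) = 2.14 mol.
Step 1 — Isothermal: T stays 617 K; PV = const ⇒ V₂ = 127 L, P₂ = 86.5 kPa.
ΔU = 0 (ideal gas, T constant).
W = nRT ln(V₂/V₁) = 2.14×8.314×617×ln(2.37) = 9480 J.
Q = ΔU + W = 9480 J.
State after step 1: P = 86.5 kPa, V = 127 L, T = 617 K.
Step 2 — Polytropic n=1.34: T₂ = T₁(V₁/V₂)^(n−1) = 617×(2.08)^0.34 = 791 K; P₂ = P₁(V₁/V₂)^n = 231 kPa.
W = (P₁V₁−P₂V₂)/(n−1) = (86.5×127−231×61.1)/0.34 = -9130 J.
ΔU = nCvΔT = 2.14×20.8×(791−617) = 7760 J.
Q = ΔU + W = -1370 J.
Net over both steps: W = 350 J, Q = 8110 J, ΔU = 7760 J.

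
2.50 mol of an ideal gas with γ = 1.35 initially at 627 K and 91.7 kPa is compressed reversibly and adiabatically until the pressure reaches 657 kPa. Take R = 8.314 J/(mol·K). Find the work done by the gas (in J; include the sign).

V₁ = nRT₁/P₁ = 2.50×8.314×627/91.7 = 142 L.
Adiabatic: T₂/T₁ = (P₂/P₁)^((γ−1)/γ) ⇒ T₂ = 627×(7.16)^0.259 = 1040 K; V₂ = 33.0 L.
ΔU = nCvΔT = 2.50×23.8×(1040−627) = 24800 J.
Q = 0 for an adiabatic process, so W = −ΔU = -24800 J.

-24800 J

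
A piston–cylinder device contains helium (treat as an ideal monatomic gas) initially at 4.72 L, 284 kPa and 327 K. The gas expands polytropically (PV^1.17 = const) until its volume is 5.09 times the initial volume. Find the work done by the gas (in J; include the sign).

1910 J

n = P₁V₁/(RT₁) = 284×4.72/(8.314×327) = 0.493 mol.
Polytropic n=1.17: T₂ = T₁(V₁/V₂)^(n−1) = 327×(0.196)^0.17 = 248 K; P₂ = P₁(V₁/V₂)^n = 42.3 kPa.
W = (P₁V₁−P₂V₂)/(n−1) = (284×4.72−42.3×24.0)/0.17 = 1910 J.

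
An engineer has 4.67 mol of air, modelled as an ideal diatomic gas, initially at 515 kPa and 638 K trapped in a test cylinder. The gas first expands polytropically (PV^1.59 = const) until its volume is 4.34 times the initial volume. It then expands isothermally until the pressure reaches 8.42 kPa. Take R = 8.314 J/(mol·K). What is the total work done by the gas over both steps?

V₁ = nRT₁/P₁ = 4.67×8.314×638/515 = 48.1 L.
Step 1 — Polytropic n=1.59: T₂ = T₁(V₁/V₂)^(n−1) = 638×(0.230)^0.59 = 268 K; P₂ = P₁(V₁/V₂)^n = 49.9 kPa.
W = (P₁V₁−P₂V₂)/(n−1) = (515×48.1−49.9×209)/0.59 = 24300 J.
ΔU = nCvΔT = 4.67×20.8×(268−638) = -35900 J.
Q = ΔU + W = -11600 J.
State after step 1: P = 49.9 kPa, V = 209 L, T = 268 K.
Step 2 — Isothermal: T stays 268 K; PV = const ⇒ V₂ = 1240 L, P₂ = 8.42 kPa.
ΔU = 0 (ideal gas, T constant).
W = nRT ln(V₂/V₁) = 4.67×8.314×268×ln(5.93) = 18500 J.
Q = ΔU + W = 18500 J.
Net over both steps: W = 42900 J, Q = 6990 J, ΔU = -35900 J.

42900 J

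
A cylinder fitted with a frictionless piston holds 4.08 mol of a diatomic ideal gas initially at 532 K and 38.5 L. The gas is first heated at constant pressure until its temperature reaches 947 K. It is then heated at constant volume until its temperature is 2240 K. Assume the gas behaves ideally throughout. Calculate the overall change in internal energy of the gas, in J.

145000 J

P₁ = nRT₁/V₁ = 4.08×8.314×532/38.5 = 469 kPa.
Step 1 — Isobaric: P stays 469 kPa; V/T = const ⇒ T₂ = 947 K, V₂ = 68.5 L.
W = PΔV = 469×(68.5−38.5) kPa·L = 14100 J.
ΔU = nCvΔT = 4.08×20.8×(947−532) = 35200 J.
Q = ΔU + W = nCpΔT = 49300 J.
State after step 1: P = 469 kPa, V = 68.5 L, T = 947 K.
Step 2 — Isochoric: V stays 68.5 L; P/T = const ⇒ T₂ = 2240 K, P₂ = 1110 kPa.
W = 0 (no volume change).
ΔU = nCvΔT = 4.08×20.8×(2240−947) = 110000 J.
Q = ΔU = 110000 J.
Net over both steps: W = 14100 J, Q = 159000 J, ΔU = 145000 J.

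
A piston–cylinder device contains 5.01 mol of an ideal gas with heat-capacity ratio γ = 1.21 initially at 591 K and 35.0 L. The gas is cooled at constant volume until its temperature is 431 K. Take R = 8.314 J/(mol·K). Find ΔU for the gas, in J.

P₁ = nRT₁/V₁ = 5.01×8.314×591/35.0 = 703 kPa.
Isochoric: V stays 35.0 L; P/T = const ⇒ T₂ = 431 K, P₂ = 513 kPa.
For an ideal gas ΔU = nCvΔT with Cv = R/(γ−1) = 39.6 J/(mol·K).
ΔU = 5.01×39.6×(431−591) = -31700 J.

-31700 J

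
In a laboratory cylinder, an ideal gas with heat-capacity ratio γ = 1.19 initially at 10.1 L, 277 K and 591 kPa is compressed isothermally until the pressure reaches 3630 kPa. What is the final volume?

1.64 L

Isothermal: T stays 277 K; PV = const ⇒ V₂ = 1.64 L, P₂ = 3630 kPa.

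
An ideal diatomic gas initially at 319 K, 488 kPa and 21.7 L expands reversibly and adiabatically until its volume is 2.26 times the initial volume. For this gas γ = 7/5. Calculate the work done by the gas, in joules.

7370 J

n = P₁V₁/(RT₁) = 488×21.7/(8.314×319) = 3.99 mol.
Adiabatic: TV^(γ−1) = const ⇒ T₂ = 319×(0.442)^0.400 = 230 K; PV^γ = const ⇒ P₂ = 156 kPa.
ΔU = nCvΔT = 3.99×20.8×(230−319) = -7370 J.
Q = 0 for an adiabatic process, so W = −ΔU = 7370 J.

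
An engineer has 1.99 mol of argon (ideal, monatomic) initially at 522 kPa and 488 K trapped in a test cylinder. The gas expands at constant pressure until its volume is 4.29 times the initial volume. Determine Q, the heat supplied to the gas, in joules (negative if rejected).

66400 J

V₁ = nRT₁/P₁ = 1.99×8.314×488/522 = 15.5 L.
Isobaric: P stays 522 kPa; V/T = const ⇒ T₂ = 2090 K, V₂ = 66.4 L.
W = PΔV = 522×(66.4−15.5) kPa·L = 26600 J.
ΔU = nCvΔT = 1.99×12.5×(2090−488) = 39800 J.
Q = ΔU + W = nCpΔT = 66400 J.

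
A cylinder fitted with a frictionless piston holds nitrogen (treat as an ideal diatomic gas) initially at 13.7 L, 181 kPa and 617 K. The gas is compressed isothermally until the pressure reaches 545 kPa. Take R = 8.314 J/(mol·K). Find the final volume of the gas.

4.55 L

Isothermal: T stays 617 K; PV = const ⇒ V₂ = 4.55 L, P₂ = 545 kPa.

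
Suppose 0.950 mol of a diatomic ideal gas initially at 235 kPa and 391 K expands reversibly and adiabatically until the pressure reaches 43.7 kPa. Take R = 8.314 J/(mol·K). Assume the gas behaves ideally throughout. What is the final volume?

V₁ = nRT₁/P₁ = 0.950×8.314×391/235 = 13.1 L.
Adiabatic: T₂/T₁ = (P₂/P₁)^((γ−1)/γ) ⇒ T₂ = 391×(0.186)^0.286 = 242 K; V₂ = 43.7 L.

43.7 L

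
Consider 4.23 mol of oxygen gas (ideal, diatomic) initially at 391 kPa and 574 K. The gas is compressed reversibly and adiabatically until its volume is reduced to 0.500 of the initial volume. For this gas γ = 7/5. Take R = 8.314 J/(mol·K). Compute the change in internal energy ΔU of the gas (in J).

16100 J

V₁ = nRT₁/P₁ = 4.23×8.314×574/391 = 51.6 L.
Adiabatic: TV^(γ−1) = const ⇒ T₂ = 574×(2.00)^0.400 = 757 K; PV^γ = const ⇒ P₂ = 1030 kPa.
For an ideal gas ΔU = nCvΔT with Cv = (5/2)R = 20.8 J/(mol·K).
ΔU = 4.23×20.8×(757−574) = 16100 J.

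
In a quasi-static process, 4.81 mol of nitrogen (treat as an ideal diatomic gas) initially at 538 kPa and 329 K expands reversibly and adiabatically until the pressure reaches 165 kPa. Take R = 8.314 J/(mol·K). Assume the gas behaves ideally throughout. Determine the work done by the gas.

9430 J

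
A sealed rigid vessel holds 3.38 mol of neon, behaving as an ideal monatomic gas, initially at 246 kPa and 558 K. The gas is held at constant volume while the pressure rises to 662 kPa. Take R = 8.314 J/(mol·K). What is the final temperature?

1500 K

V₁ = nRT₁/P₁ = 3.38×8.314×558/246 = 63.7 L.
Isochoric: V stays 63.7 L; P/T = const ⇒ T₂ = 1500 K, P₂ = 662 kPa.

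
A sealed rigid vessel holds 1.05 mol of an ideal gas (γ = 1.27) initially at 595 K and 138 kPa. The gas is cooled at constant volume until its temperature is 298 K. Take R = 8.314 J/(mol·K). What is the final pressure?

V₁ = nRT₁/P₁ = 1.05×8.314×595/138 = 37.6 L.
Isochoric: V stays 37.6 L; P/T = const ⇒ T₂ = 298 K, P₂ = 69.1 kPa.

69.1 kPa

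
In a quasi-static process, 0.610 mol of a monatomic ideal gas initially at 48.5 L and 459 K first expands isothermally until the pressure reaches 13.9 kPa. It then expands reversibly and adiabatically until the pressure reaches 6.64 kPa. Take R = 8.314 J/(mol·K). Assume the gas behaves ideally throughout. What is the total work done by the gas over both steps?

P₁ = nRT₁/V₁ = 0.610×8.314×459/48.5 = 48.0 kPa.
Step 1 — Isothermal: T stays 459 K; PV = const ⇒ V₂ = 167 L, P₂ = 13.9 kPa.
ΔU = 0 (ideal gas, T constant).
W = nRT ln(V₂/V₁) = 0.610×8.314×459×ln(3.45) = 2880 J.
Q = ΔU + W = 2880 J.
State after step 1: P = 13.9 kPa, V = 167 L, T = 459 K.
Step 2 — Adiabatic: T₂/T₁ = (P₂/P₁)^((γ−1)/γ) ⇒ T₂ = 459×(0.478)^0.400 = 342 K; V₂ = 261 L.
ΔU = nCvΔT = 0.610×12.5×(342−459) = -893 J.
Q = 0 for an adiabatic process, so W = −ΔU = 893 J.
Net over both steps: W = 3780 J, Q = 2880 J, ΔU = -893 J.

3780 J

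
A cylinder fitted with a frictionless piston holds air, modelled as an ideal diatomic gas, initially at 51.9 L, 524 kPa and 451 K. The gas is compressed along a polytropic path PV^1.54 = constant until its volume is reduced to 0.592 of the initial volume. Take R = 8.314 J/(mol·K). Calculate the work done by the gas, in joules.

n = P₁V₁/(RT₁) = 524×51.9/(8.314×451) = 7.25 mol.
Polytropic n=1.54: T₂ = T₁(V₁/V₂)^(n−1) = 451×(1.69)^0.54 = 599 K; P₂ = P₁(V₁/V₂)^n = 1170 kPa.
W = (P₁V₁−P₂V₂)/(n−1) = (524×51.9−1170×30.7)/0.54 = -16500 J.

-16500 J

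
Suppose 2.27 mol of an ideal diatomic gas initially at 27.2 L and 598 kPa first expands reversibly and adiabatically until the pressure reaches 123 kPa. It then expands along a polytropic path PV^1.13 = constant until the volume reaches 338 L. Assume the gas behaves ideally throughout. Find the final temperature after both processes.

458 K

T₁ = P₁V₁/(nR) = 598×27.2/(2.27×8.314) = 862 K.
Step 1 — Adiabatic: T₂/T₁ = (P₂/P₁)^((γ−1)/γ) ⇒ T₂ = 862×(0.206)^0.286 = 549 K; V₂ = 84.2 L.
ΔU = nCvΔT = 2.27×20.8×(549−862) = -14800 J.
Q = 0 for an adiabatic process, so W = −ΔU = 14800 J.
State after step 1: P = 123 kPa, V = 84.2 L, T = 549 K.
Step 2 — Polytropic n=1.13: T₂ = T₁(V₁/V₂)^(n−1) = 549×(0.249)^0.13 = 458 K; P₂ = P₁(V₁/V₂)^n = 25.6 kPa.
W = (P₁V₁−P₂V₂)/(n−1) = (123×84.2−25.6×338)/0.13 = 13200 J.
ΔU = nCvΔT = 2.27×20.8×(458−549) = -4280 J.
Q = ΔU + W = 8890 J.
Net over both steps: W = 27900 J, Q = 8890 J, ΔU = -19100 J.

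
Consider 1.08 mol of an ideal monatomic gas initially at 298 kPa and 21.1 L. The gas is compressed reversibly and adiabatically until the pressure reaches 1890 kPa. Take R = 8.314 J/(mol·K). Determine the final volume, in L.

6.97 L

T₁ = P₁V₁/(nR) = 298×21.1/(1.08×8.314) = 700 K.
Adiabatic: T₂/T₁ = (P₂/P₁)^((γ−1)/γ) ⇒ T₂ = 700×(6.34)^0.400 = 1470 K; V₂ = 6.97 L.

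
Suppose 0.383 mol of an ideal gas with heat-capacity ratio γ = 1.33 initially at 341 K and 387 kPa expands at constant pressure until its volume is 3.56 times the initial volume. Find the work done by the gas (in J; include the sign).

V₁ = nRT₁/P₁ = 0.383×8.314×341/387 = 2.81 L.
Isobaric: P stays 387 kPa; V/T = const ⇒ T₂ = 1210 K, V₂ = 9.99 L.
W = PΔV = 387×(9.99−2.81) kPa·L = 2780 J.

2780 J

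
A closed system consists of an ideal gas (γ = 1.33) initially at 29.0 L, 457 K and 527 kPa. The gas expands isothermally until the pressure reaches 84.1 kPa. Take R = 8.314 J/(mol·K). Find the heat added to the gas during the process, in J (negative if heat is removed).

28000 J

n = P₁V₁/(RT₁) = 527×29.0/(8.314×457) = 4.02 mol.
Isothermal: T stays 457 K; PV = const ⇒ V₂ = 182 L, P₂ = 84.1 kPa.
ΔU = 0 (ideal gas, T constant).
W = nRT ln(V₂/V₁) = 4.02×8.314×457×ln(6.27) = 28000 J.
Q = ΔU + W = 28000 J.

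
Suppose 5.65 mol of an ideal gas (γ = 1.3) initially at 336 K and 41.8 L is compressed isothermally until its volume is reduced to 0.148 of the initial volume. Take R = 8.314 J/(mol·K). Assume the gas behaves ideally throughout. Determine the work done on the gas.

30200 J

P₁ = nRT₁/V₁ = 5.65×8.314×336/41.8 = 378 kPa.
Isothermal: T stays 336 K; PV = const ⇒ V₂ = 6.19 L, P₂ = 2550 kPa.
W = nRT ln(V₂/V₁) = 5.65×8.314×336×ln(0.148) = -30200 J.
Work done on the gas = −W_by = 30200 J.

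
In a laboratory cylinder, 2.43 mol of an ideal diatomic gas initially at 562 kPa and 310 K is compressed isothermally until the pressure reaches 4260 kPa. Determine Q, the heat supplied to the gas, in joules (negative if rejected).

V₁ = nRT₁/P₁ = 2.43×8.314×310/562 = 11.1 L.
Isothermal: T stays 310 K; PV = const ⇒ V₂ = 1.47 L, P₂ = 4260 kPa.
ΔU = 0 (ideal gas, T constant).
W = nRT ln(V₂/V₁) = 2.43×8.314×310×ln(0.132) = -12700 J.
Q = ΔU + W = -12700 J.

-12700 J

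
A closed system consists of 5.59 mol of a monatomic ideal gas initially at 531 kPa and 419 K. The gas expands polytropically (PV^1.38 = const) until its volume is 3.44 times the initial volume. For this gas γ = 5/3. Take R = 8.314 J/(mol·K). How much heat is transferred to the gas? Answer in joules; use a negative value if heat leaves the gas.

8260 J

V₁ = nRT₁/P₁ = 5.59×8.314×419/531 = 36.7 L.
Polytropic n=1.38: T₂ = T₁(V₁/V₂)^(n−1) = 419×(0.291)^0.38 = 262 K; P₂ = P₁(V₁/V₂)^n = 96.5 kPa.
W = (P₁V₁−P₂V₂)/(n−1) = (531×36.7−96.5×126)/0.38 = 19200 J.
ΔU = nCvΔT = 5.59×12.5×(262−419) = -10900 J.
Q = ΔU + W = 8260 J.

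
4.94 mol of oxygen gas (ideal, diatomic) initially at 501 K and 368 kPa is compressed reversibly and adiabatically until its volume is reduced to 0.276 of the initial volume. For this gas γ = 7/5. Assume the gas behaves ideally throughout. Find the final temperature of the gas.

V₁ = nRT₁/P₁ = 4.94×8.314×501/368 = 55.9 L.
Adiabatic: TV^(γ−1) = const ⇒ T₂ = 501×(3.62)^0.400 = 838 K; PV^γ = const ⇒ P₂ = 2230 kPa.

838 K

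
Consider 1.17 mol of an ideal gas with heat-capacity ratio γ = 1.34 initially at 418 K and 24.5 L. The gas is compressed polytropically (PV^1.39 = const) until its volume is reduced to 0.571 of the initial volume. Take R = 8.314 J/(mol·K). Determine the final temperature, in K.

P₁ = nRT₁/V₁ = 1.17×8.314×418/24.5 = 166 kPa.
Polytropic n=1.39: T₂ = T₁(V₁/V₂)^(n−1) = 418×(1.75)^0.39 = 520 K; P₂ = P₁(V₁/V₂)^n = 362 kPa.

520 K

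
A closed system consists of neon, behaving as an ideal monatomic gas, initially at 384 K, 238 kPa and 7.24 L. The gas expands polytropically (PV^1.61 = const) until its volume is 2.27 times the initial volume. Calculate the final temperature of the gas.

233 K

Polytropic n=1.61: T₂ = T₁(V₁/V₂)^(n−1) = 384×(0.441)^0.61 = 233 K; P₂ = P₁(V₁/V₂)^n = 63.6 kPa.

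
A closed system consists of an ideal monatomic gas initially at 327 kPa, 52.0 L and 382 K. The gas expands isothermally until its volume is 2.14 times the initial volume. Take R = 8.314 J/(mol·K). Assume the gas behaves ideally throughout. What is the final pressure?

153 kPa

Isothermal: T stays 382 K; PV = const ⇒ V₂ = 111 L, P₂ = 153 kPa.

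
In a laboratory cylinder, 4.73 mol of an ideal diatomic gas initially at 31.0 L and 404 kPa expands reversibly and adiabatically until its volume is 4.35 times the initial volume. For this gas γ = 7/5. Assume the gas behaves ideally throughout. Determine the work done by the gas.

13900 J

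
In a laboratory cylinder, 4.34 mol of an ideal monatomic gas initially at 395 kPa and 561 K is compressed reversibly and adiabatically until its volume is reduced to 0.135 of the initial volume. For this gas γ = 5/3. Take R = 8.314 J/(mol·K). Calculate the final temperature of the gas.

V₁ = nRT₁/P₁ = 4.34×8.314×561/395 = 51.2 L.
Adiabatic: TV^(γ−1) = const ⇒ T₂ = 561×(7.41)^0.667 = 2130 K; PV^γ = const ⇒ P₂ = 11100 kPa.

2130 K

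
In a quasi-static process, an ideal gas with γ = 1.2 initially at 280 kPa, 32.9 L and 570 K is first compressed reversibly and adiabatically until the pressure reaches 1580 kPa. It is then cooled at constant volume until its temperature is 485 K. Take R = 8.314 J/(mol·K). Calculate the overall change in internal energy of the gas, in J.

n = P₁V₁/(RT₁) = 280×32.9/(8.314×570) = 1.94 mol.
Step 1 — Adiabatic: T₂/T₁ = (P₂/P₁)^((γ−1)/γ) ⇒ T₂ = 570×(5.64)^0.167 = 761 K; V₂ = 7.78 L.
ΔU = nCvΔT = 1.94×41.6×(761−570) = 15400 J.
Q = 0 for an adiabatic process, so W = −ΔU = -15400 J.
State after step 1: P = 1580 kPa, V = 7.78 L, T = 761 K.
Step 2 — Isochoric: V stays 7.78 L; P/T = const ⇒ T₂ = 485 K, P₂ = 1010 kPa.
W = 0 (no volume change).
ΔU = nCvΔT = 1.94×41.6×(485−761) = -22300 J.
Q = ΔU = -22300 J.
Net over both steps: W = -15400 J, Q = -22300 J, ΔU = -6870 J.

-6870 J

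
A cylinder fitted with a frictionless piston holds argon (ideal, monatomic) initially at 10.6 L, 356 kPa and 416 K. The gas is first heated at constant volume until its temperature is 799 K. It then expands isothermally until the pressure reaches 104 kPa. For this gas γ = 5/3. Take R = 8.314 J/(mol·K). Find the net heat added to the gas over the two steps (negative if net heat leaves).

18900 J

n = P₁V₁/(RT₁) = 356×10.6/(8.314×416) = 1.09 mol.
Step 1 — Isochoric: V stays 10.6 L; P/T = const ⇒ T₂ = 799 K, P₂ = 684 kPa.
W = 0 (no volume change).
ΔU = nCvΔT = 1.09×12.5×(799−416) = 5210 J.
Q = ΔU = 5210 J.
State after step 1: P = 684 kPa, V = 10.6 L, T = 799 K.
Step 2 — Isothermal: T stays 799 K; PV = const ⇒ V₂ = 69.7 L, P₂ = 104 kPa.
ΔU = 0 (ideal gas, T constant).
W = nRT ln(V₂/V₁) = 1.09×8.314×799×ln(6.57) = 13600 J.
Q = ΔU + W = 13600 J.
Net over both steps: W = 13600 J, Q = 18900 J, ΔU = 5210 J.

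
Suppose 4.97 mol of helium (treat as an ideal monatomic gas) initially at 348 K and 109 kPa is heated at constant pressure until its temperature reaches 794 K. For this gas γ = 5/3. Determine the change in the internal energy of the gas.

27600 J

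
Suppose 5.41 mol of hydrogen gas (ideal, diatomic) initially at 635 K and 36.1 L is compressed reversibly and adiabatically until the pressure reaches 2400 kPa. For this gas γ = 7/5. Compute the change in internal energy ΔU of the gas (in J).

26600 J

P₁ = nRT₁/V₁ = 5.41×8.314×635/36.1 = 791 kPa.
Adiabatic: T₂/T₁ = (P₂/P₁)^((γ−1)/γ) ⇒ T₂ = 635×(3.03)^0.286 = 872 K; V₂ = 16.3 L.
For an ideal gas ΔU = nCvΔT with Cv = (5/2)R = 20.8 J/(mol·K).
ΔU = 5.41×20.8×(872−635) = 26600 J.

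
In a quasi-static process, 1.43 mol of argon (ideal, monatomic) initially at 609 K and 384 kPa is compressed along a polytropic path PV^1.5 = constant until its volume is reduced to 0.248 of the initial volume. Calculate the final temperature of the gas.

V₁ = nRT₁/P₁ = 1.43×8.314×609/384 = 18.9 L.
Polytropic n=1.5: T₂ = T₁(V₁/V₂)^(n−1) = 609×(4.03)^0.50 = 1220 K; P₂ = P₁(V₁/V₂)^n = 3110 kPa.

1220 K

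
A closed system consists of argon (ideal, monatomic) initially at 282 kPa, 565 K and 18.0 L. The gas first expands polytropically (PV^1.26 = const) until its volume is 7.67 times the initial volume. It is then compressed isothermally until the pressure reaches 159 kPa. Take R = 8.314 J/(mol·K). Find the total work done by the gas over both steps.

n = P₁V₁/(RT₁) = 282×18.0/(8.314×565) = 1.08 mol.
Step 1 — Polytropic n=1.26: T₂ = T₁(V₁/V₂)^(n−1) = 565×(0.130)^0.26 = 333 K; P₂ = P₁(V₁/V₂)^n = 21.6 kPa.
W = (P₁V₁−P₂V₂)/(n−1) = (282×18.0−21.6×138)/0.26 = 8030 J.
ΔU = nCvΔT = 1.08×12.5×(333−565) = -3130 J.
Q = ΔU + W = 4900 J.
State after step 1: P = 21.6 kPa, V = 138 L, T = 333 K.
Step 2 — Isothermal: T stays 333 K; PV = const ⇒ V₂ = 18.8 L, P₂ = 159 kPa.
ΔU = 0 (ideal gas, T constant).
W = nRT ln(V₂/V₁) = 1.08×8.314×333×ln(0.136) = -5960 J.
Q = ΔU + W = -5960 J.
Net over both steps: W = 2070 J, Q = -1060 J, ΔU = -3130 J.

2070 J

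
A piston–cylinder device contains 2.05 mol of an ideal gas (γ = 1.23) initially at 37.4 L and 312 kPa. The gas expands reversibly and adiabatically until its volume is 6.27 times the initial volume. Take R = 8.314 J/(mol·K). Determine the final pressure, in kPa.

T₁ = P₁V₁/(nR) = 312×37.4/(2.05×8.314) = 685 K.
Adiabatic: TV^(γ−1) = const ⇒ T₂ = 685×(0.159)^0.230 = 449 K; PV^γ = const ⇒ P₂ = 32.6 kPa.

32.6 kPa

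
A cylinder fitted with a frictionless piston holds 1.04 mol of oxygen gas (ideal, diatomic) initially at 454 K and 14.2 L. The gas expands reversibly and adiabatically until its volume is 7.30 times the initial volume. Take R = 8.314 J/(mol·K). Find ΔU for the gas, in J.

P₁ = nRT₁/V₁ = 1.04×8.314×454/14.2 = 276 kPa.
Adiabatic: TV^(γ−1) = const ⇒ T₂ = 454×(0.137)^0.400 = 205 K; PV^γ = const ⇒ P₂ = 17.1 kPa.
For an ideal gas ΔU = nCvΔT with Cv = (5/2)R = 20.8 J/(mol·K).
ΔU = 1.04×20.8×(205−454) = -5380 J.

-5380 J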